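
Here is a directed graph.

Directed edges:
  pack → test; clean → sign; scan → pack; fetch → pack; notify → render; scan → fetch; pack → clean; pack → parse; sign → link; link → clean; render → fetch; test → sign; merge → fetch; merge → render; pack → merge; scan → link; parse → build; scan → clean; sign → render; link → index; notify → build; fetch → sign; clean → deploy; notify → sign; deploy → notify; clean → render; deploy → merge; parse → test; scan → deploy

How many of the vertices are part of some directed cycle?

11

A vertex is on a directed cycle iff it belongs to a strongly connected component of size ≥ 2 (or has a self-loop).
The vertices on cycles are {link, pack, sign, test, clean, fetch, merge, parse, deploy, notify, render} — 11 in total.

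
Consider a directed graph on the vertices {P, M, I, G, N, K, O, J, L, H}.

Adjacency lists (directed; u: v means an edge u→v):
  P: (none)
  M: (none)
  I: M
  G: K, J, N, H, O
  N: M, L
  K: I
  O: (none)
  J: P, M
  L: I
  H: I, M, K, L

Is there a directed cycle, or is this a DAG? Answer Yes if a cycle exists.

DFS with white/gray/black marking, starting from O:
O gray
O black
P gray
P black
M gray
M black
I gray
  I→M: M black — skip
I black
G gray
  K gray
    K→I: I black — skip
  K black
  J gray
    J→P: P black — skip
    J→M: M black — skip
  J black
  N gray
    N→M: M black — skip
    L gray
      L→I: I black — skip
    L black
  N black
  H gray
    H→I: I black — skip
    H→M: M black — skip
    H→K: K black — skip
    H→L: L black — skip
  H black
  G→O: O black — skip
G black
Every edge goes to a white or black vertex — no back edge, so the graph is acyclic.

No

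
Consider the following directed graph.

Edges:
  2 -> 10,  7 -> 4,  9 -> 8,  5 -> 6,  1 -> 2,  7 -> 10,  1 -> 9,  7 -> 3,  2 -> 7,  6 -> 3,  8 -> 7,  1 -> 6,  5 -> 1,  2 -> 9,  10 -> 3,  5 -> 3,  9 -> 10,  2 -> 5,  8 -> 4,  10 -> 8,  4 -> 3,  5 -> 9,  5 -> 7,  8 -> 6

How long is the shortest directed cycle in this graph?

For each vertex v, BFS finds the shortest path from v back to v.
The shortest such closed walk is 1 → 2 → 5 → 1, length 3.

3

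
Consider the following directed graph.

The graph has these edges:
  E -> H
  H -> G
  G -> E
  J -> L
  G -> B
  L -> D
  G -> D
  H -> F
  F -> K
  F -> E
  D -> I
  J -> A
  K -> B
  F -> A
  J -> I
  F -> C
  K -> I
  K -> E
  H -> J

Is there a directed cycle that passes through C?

C lies on a cycle iff there is a path from C back to itself.
Exploring from C, it never reaches itself; equivalently, its strongly connected component is a singleton.

No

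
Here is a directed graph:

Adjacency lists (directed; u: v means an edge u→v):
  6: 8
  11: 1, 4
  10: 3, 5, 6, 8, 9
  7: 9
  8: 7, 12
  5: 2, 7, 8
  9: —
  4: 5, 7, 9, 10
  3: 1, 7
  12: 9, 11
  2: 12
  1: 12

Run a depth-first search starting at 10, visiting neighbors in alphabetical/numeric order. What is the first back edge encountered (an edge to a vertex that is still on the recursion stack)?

11→1

DFS from 10 (visiting neighbors in alphabetical/numeric order); mark gray on enter, black on exit:
10 gray
  3 gray
    1 gray
      12 gray
        9 gray
        9 black
        11 gray
          11→1: 1 is gray → back edge
First back edge: 11 → 1.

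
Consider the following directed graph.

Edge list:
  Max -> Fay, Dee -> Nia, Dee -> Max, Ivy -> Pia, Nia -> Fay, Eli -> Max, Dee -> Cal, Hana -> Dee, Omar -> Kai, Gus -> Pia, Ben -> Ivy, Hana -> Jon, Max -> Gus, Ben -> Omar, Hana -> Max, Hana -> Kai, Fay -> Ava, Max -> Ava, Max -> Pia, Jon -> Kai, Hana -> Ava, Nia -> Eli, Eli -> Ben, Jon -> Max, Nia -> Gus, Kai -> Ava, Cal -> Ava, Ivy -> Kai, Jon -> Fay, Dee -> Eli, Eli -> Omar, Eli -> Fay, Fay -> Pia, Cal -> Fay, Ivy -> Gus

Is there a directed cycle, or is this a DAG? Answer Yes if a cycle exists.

DFS with white/gray/black marking, starting from Gus:
Gus gray
  Pia gray
  Pia black
Gus black
Fay gray
  Fay→Pia: Pia black — skip
  Ava gray
  Ava black
Fay black
Max gray
  Max→Fay: Fay black — skip
  Max→Ava: Ava black — skip
  Max→Gus: Gus black — skip
  Max→Pia: Pia black — skip
Max black
Nia gray
  Nia→Gus: Gus black — skip
  Eli gray
    Eli→Fay: Fay black — skip
    Eli→Max: Max black — skip
    Ben gray
      Ivy gray
        Ivy→Pia: Pia black — skip
        Kai gray
          Kai→Ava: Ava black — skip
        Kai black
        Ivy→Gus: Gus black — skip
      Ivy black
      Omar gray
        Omar→Kai: Kai black — skip
      Omar black
    Ben black
    Eli→Omar: Omar black — skip
  Eli black
  Nia→Fay: Fay black — skip
Nia black
Dee gray
  Cal gray
    Cal→Ava: Ava black — skip
    Cal→Fay: Fay black — skip
  Cal black
  Dee→Eli: Eli black — skip
  Dee→Max: Max black — skip
  Dee→Nia: Nia black — skip
Dee black
Jon gray
  Jon→Fay: Fay black — skip
  Jon→Max: Max black — skip
  Jon→Kai: Kai black — skip
Jon black
Hana gray
  Hana→Dee: Dee black — skip
  Hana→Max: Max black — skip
  Hana→Kai: Kai black — skip
  Hana→Jon: Jon black — skip
  Hana→Ava: Ava black — skip
Hana black
Every edge goes to a white or black vertex — no back edge, so the graph is acyclic.

No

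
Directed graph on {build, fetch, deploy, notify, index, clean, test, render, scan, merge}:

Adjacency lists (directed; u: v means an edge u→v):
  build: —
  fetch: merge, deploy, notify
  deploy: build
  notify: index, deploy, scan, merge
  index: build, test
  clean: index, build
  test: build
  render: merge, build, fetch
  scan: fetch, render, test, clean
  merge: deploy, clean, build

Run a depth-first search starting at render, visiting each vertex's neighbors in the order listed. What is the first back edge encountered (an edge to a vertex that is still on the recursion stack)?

DFS from render (visiting each vertex's neighbors in the order listed); mark gray on enter, black on exit:
render gray
  merge gray
    deploy gray
      build gray
      build black
    deploy black
    clean gray
      index gray
        index→build: build black — skip
        test gray
          test→build: build black — skip
        test black
      index black
      clean→build: build black — skip
    clean black
    merge→build: build black — skip
  merge black
  render→build: build black — skip
  fetch gray
    fetch→merge: merge black — skip
    fetch→deploy: deploy black — skip
    notify gray
      notify→index: index black — skip
      notify→deploy: deploy black — skip
      scan gray
        scan→fetch: fetch is gray → back edge
First back edge: scan → fetch.

scan->fetch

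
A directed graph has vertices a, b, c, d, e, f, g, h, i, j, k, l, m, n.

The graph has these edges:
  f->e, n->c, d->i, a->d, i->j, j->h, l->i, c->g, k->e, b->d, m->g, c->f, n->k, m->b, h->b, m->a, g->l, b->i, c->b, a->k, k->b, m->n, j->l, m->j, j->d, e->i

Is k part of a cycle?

k lies on a cycle iff there is a path from k back to itself.
Exploring from k, it never reaches itself; equivalently, its strongly connected component is a singleton.

No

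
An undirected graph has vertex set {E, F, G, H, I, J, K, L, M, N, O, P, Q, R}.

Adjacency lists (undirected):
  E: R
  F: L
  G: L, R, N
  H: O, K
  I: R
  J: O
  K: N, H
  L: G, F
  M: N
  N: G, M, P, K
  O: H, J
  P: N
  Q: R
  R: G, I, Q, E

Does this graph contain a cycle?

DFS, tracking each vertex's parent; an edge to a visited non-parent vertex closes a cycle.
Start from L:
visit L (parent –)
  visit G (parent L)
    G–L: parent, skip
    visit R (parent G)
      R–G: parent, skip
      visit I (parent R)
        I–R: parent, skip
      visit Q (parent R)
        Q–R: parent, skip
      visit E (parent R)
        E–R: parent, skip
    visit N (parent G)
      N–G: parent, skip
      visit M (parent N)
        M–N: parent, skip
      visit P (parent N)
        P–N: parent, skip
      visit K (parent N)
        K–N: parent, skip
        visit H (parent K)
          visit O (parent H)
            O–H: parent, skip
            visit J (parent O)
              J–O: parent, skip
          H–K: parent, skip
  visit F (parent L)
    F–L: parent, skip
No non-parent visited neighbor found — the graph is a forest.

No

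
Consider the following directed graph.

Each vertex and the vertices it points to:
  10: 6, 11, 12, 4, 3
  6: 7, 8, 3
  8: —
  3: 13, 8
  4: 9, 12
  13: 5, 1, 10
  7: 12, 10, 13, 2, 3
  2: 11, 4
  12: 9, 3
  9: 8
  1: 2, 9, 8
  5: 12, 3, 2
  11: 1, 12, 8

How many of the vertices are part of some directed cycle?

A vertex is on a directed cycle iff it belongs to a strongly connected component of size ≥ 2 (or has a self-loop).
The vertices on cycles are {1, 2, 3, 4, 5, 6, 7, 10, 11, 12, 13} — 11 in total.

11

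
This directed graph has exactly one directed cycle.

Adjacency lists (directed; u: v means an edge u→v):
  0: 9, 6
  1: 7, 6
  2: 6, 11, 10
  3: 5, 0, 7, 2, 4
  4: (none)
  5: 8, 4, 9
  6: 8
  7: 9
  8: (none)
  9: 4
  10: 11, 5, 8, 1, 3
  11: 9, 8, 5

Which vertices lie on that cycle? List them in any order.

DFS with gray/black marking from 10:
10 gray
  11 gray
    9 gray
      4 gray
      4 black
    9 black
    8 gray
    8 black
    5 gray
      5→8: 8 black — skip
      5→4: 4 black — skip
      5→9: 9 black — skip
    5 black
  11 black
  10→5: 5 black — skip
  10→8: 8 black — skip
  1 gray
    7 gray
      7→9: 9 black — skip
    7 black
    6 gray
      6→8: 8 black — skip
    6 black
  1 black
  3 gray
    3→5: 5 black — skip
    0 gray
      0→9: 9 black — skip
      0→6: 6 black — skip
    0 black
    3→7: 7 black — skip
    2 gray
      2→6: 6 black — skip
      2→11: 11 black — skip
      2→10: 10 is gray → back edge
Back edge closes the cycle 10 → 3 → 2 → 10; its vertices are {2, 3, 10}.

2, 3, 10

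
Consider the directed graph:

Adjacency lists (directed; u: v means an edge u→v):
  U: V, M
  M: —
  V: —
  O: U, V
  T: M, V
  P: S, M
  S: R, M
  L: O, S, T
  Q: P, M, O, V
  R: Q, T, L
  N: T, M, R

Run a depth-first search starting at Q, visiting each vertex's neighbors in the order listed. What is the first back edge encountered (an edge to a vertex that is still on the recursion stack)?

R→Q

DFS from Q (visiting each vertex's neighbors in the order listed); mark gray on enter, black on exit:
Q gray
  P gray
    S gray
      R gray
        R→Q: Q is gray → back edge
First back edge: R → Q.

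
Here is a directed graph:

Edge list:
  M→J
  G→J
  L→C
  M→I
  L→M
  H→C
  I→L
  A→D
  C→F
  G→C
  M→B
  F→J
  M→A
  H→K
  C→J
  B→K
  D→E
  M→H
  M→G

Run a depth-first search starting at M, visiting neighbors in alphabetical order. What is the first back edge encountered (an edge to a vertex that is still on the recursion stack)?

DFS from M (visiting neighbors in alphabetical order); mark gray on enter, black on exit:
M gray
  A gray
    D gray
      E gray
      E black
    D black
  A black
  B gray
    K gray
    K black
  B black
  G gray
    C gray
      F gray
        J gray
        J black
      F black
      C→J: J black — skip
    C black
    G→J: J black — skip
  G black
  H gray
    H→C: C black — skip
    H→K: K black — skip
  H black
  I gray
    L gray
      L→C: C black — skip
      L→M: M is gray → back edge
First back edge: L → M.

L→M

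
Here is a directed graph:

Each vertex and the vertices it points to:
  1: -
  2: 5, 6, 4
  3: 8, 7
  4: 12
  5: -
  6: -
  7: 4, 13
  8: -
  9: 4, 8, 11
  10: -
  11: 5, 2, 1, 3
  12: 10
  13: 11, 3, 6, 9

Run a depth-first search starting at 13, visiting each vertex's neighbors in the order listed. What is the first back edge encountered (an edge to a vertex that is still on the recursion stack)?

7->13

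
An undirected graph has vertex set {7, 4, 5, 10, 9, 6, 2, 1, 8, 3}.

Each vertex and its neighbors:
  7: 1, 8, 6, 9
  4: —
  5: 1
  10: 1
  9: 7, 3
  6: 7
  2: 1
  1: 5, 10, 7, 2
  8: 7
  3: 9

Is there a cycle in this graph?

DFS, tracking each vertex's parent; an edge to a visited non-parent vertex closes a cycle.
Start from 8:
visit 8 (parent –)
  visit 7 (parent 8)
    visit 1 (parent 7)
      visit 5 (parent 1)
        5–1: parent, skip
      visit 10 (parent 1)
        10–1: parent, skip
      1–7: parent, skip
      visit 2 (parent 1)
        2–1: parent, skip
    7–8: parent, skip
    visit 6 (parent 7)
      6–7: parent, skip
    visit 9 (parent 7)
      9–7: parent, skip
      visit 3 (parent 9)
        3–9: parent, skip
visit 4 (parent –)
No non-parent visited neighbor found — the graph is a forest.

No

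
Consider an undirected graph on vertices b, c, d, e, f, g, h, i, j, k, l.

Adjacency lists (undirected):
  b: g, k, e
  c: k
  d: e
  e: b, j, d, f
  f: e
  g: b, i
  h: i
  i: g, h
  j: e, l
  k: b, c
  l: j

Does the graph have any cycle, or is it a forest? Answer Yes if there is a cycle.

No

DFS, tracking each vertex's parent; an edge to a visited non-parent vertex closes a cycle.
Start from f:
visit f (parent –)
  visit e (parent f)
    visit b (parent e)
      visit g (parent b)
        g–b: parent, skip
        visit i (parent g)
          i–g: parent, skip
          visit h (parent i)
            h–i: parent, skip
      visit k (parent b)
        k–b: parent, skip
        visit c (parent k)
          c–k: parent, skip
      b–e: parent, skip
    visit j (parent e)
      j–e: parent, skip
      visit l (parent j)
        l–j: parent, skip
    visit d (parent e)
      d–e: parent, skip
    e–f: parent, skip
No non-parent visited neighbor found — the graph is a forest.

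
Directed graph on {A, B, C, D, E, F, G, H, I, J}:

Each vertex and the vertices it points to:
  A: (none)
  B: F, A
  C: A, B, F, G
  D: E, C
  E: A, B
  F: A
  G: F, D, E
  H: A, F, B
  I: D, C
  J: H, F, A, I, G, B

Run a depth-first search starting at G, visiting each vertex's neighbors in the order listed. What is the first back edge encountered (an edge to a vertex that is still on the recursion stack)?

DFS from G (visiting each vertex's neighbors in the order listed); mark gray on enter, black on exit:
G gray
  F gray
    A gray
    A black
  F black
  D gray
    E gray
      E→A: A black — skip
      B gray
        B→F: F black — skip
        B→A: A black — skip
      B black
    E black
    C gray
      C→A: A black — skip
      C→B: B black — skip
      C→F: F black — skip
      C→G: G is gray → back edge
First back edge: C → G.

C->G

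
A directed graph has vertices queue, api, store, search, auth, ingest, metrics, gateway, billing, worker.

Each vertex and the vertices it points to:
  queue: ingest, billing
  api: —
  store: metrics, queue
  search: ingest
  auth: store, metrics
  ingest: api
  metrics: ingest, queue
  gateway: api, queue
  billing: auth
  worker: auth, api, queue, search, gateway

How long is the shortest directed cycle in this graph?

For each vertex v, BFS finds the shortest path from v back to v.
The shortest such closed walk is auth → metrics → queue → billing → auth, length 4.

4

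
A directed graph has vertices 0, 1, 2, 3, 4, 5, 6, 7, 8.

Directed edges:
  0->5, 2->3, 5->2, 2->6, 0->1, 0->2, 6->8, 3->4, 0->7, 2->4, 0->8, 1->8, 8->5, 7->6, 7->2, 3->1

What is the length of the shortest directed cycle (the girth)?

4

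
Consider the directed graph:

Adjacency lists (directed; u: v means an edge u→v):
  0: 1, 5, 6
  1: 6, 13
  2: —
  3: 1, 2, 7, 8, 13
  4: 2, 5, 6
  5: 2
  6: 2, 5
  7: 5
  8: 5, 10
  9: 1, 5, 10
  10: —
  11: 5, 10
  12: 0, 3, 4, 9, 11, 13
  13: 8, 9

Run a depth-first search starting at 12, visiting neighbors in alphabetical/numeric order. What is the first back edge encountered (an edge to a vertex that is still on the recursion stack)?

9→1

DFS from 12 (visiting neighbors in alphabetical/numeric order); mark gray on enter, black on exit:
12 gray
  0 gray
    1 gray
      6 gray
        2 gray
        2 black
        5 gray
          5→2: 2 black — skip
        5 black
      6 black
      13 gray
        8 gray
          8→5: 5 black — skip
          10 gray
          10 black
        8 black
        9 gray
          9→1: 1 is gray → back edge
First back edge: 9 → 1.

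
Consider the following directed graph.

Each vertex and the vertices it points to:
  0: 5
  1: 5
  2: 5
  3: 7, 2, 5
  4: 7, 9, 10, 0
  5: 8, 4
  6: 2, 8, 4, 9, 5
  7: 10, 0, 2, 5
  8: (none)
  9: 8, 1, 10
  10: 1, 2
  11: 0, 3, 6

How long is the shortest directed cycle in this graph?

3

For each vertex v, BFS finds the shortest path from v back to v.
The shortest such closed walk is 0 → 5 → 4 → 0, length 3.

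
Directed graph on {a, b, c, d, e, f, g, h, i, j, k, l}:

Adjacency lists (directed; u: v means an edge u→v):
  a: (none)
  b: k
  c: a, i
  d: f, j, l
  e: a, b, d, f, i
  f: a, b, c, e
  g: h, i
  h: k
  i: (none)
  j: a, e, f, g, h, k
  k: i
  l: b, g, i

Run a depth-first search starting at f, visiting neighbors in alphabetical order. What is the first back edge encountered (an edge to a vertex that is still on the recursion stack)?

d->f

DFS from f (visiting neighbors in alphabetical order); mark gray on enter, black on exit:
f gray
  a gray
  a black
  b gray
    k gray
      i gray
      i black
    k black
  b black
  c gray
    c→a: a black — skip
    c→i: i black — skip
  c black
  e gray
    e→a: a black — skip
    e→b: b black — skip
    d gray
      d→f: f is gray → back edge
First back edge: d → f.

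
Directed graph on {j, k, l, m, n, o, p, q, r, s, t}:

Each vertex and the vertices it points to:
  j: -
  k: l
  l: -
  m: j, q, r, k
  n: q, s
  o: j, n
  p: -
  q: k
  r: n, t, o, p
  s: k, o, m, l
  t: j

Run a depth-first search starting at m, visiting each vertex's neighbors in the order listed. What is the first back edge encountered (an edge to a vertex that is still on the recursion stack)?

DFS from m (visiting each vertex's neighbors in the order listed); mark gray on enter, black on exit:
m gray
  j gray
  j black
  q gray
    k gray
      l gray
      l black
    k black
  q black
  r gray
    n gray
      n→q: q black — skip
      s gray
        s→k: k black — skip
        o gray
          o→j: j black — skip
          o→n: n is gray → back edge
First back edge: o → n.

o→n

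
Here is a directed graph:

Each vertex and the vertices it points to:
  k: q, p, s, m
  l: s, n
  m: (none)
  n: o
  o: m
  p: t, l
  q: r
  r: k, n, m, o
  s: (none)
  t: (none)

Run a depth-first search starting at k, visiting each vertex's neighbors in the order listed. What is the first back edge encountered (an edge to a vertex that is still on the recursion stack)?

r→k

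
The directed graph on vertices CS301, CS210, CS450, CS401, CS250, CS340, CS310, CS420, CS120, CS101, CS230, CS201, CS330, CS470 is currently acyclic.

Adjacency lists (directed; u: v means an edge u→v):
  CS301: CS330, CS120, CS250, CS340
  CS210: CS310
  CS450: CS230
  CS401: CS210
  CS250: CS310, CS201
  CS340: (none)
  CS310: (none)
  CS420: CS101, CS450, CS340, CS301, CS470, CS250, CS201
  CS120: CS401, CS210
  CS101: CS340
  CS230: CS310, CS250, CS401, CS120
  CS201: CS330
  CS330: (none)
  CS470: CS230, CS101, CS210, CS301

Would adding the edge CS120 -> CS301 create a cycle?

Adding CS120→CS301 creates a cycle iff CS301 can already reach CS120.
Path from CS301: CS301 → CS120.
So CS301 → … → CS120 → CS301 is a cycle.

Yes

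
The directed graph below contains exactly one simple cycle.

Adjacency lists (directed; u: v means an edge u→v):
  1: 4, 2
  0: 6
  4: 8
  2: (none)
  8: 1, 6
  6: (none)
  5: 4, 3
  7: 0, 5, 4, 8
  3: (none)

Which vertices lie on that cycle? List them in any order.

1, 4, 8

DFS with gray/black marking from 8:
8 gray
  1 gray
    4 gray
      4→8: 8 is gray → back edge
Back edge closes the cycle 8 → 1 → 4 → 8; its vertices are {1, 4, 8}.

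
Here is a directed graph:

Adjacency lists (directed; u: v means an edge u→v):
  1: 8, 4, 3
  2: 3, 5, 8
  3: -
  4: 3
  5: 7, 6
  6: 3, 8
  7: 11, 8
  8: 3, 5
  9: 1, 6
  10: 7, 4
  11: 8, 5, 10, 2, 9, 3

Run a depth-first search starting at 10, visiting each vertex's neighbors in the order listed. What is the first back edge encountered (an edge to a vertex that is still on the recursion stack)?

5->7

DFS from 10 (visiting each vertex's neighbors in the order listed); mark gray on enter, black on exit:
10 gray
  7 gray
    11 gray
      8 gray
        3 gray
        3 black
        5 gray
          5→7: 7 is gray → back edge
First back edge: 5 → 7.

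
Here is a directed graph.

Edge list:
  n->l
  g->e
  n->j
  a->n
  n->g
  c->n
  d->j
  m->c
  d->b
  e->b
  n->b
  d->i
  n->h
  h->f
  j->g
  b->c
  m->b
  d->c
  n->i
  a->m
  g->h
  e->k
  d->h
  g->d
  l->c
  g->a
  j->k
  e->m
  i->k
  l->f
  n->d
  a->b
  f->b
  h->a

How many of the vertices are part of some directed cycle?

12

A vertex is on a directed cycle iff it belongs to a strongly connected component of size ≥ 2 (or has a self-loop).
The vertices on cycles are {a, b, c, d, e, f, g, h, j, l, m, n} — 12 in total.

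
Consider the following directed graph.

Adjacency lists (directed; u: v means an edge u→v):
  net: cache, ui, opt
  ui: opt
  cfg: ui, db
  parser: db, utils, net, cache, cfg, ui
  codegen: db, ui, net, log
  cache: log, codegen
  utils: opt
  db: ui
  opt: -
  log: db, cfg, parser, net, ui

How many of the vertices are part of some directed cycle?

5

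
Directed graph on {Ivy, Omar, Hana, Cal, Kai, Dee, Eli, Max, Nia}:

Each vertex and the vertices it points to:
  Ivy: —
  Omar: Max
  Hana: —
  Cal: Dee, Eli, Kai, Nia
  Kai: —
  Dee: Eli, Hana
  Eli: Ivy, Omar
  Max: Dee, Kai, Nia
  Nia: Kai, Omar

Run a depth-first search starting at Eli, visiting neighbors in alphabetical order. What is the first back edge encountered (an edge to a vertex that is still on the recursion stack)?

Dee→Eli

DFS from Eli (visiting neighbors in alphabetical order); mark gray on enter, black on exit:
Eli gray
  Ivy gray
  Ivy black
  Omar gray
    Max gray
      Dee gray
        Dee→Eli: Eli is gray → back edge
First back edge: Dee → Eli.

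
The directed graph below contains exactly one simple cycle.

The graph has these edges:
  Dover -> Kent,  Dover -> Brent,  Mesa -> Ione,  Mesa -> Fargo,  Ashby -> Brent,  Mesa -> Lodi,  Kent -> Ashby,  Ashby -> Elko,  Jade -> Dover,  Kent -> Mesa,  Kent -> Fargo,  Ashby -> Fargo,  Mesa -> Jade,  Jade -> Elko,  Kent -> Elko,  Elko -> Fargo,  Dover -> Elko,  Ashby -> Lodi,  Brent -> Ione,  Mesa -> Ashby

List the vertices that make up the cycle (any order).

Jade, Kent, Mesa, Dover

DFS with gray/black marking from Dover:
Dover gray
  Brent gray
    Ione gray
    Ione black
  Brent black
  Elko gray
    Fargo gray
    Fargo black
  Elko black
  Kent gray
    Ashby gray
      Lodi gray
      Lodi black
      Ashby→Fargo: Fargo black — skip
      Ashby→Elko: Elko black — skip
      Ashby→Brent: Brent black — skip
    Ashby black
    Kent→Elko: Elko black — skip
    Mesa gray
      Jade gray
        Jade→Dover: Dover is gray → back edge
Back edge closes the cycle Dover → Kent → Mesa → Jade → Dover; its vertices are {Jade, Kent, Mesa, Dover}.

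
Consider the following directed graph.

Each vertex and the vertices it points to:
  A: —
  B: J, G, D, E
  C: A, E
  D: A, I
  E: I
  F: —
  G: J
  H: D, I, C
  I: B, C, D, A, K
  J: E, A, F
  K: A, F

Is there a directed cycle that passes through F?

No

F lies on a cycle iff there is a path from F back to itself.
Exploring from F, it never reaches itself; equivalently, its strongly connected component is a singleton.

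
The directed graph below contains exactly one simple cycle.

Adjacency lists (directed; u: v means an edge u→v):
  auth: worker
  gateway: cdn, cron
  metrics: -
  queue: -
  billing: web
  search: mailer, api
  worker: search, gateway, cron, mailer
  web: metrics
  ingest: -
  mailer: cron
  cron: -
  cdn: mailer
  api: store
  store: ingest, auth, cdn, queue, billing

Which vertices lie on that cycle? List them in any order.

api, auth, store, search, worker

DFS with gray/black marking from store:
store gray
  ingest gray
  ingest black
  auth gray
    worker gray
      search gray
        mailer gray
          cron gray
          cron black
        mailer black
        api gray
          api→store: store is gray → back edge
Back edge closes the cycle store → auth → worker → search → api → store; its vertices are {api, auth, store, search, worker}.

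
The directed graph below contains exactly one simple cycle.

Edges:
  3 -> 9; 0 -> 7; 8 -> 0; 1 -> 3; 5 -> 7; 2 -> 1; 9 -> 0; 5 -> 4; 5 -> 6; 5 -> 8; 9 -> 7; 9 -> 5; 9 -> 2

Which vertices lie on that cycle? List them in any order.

1, 2, 3, 9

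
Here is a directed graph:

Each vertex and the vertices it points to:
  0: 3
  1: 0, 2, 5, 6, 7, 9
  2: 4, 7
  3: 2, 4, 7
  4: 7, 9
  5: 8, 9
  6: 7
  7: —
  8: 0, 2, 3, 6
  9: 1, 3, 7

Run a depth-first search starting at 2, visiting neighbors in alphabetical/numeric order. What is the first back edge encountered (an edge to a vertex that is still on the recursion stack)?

DFS from 2 (visiting neighbors in alphabetical/numeric order); mark gray on enter, black on exit:
2 gray
  4 gray
    7 gray
    7 black
    9 gray
      1 gray
        0 gray
          3 gray
            3→2: 2 is gray → back edge
First back edge: 3 → 2.

3->2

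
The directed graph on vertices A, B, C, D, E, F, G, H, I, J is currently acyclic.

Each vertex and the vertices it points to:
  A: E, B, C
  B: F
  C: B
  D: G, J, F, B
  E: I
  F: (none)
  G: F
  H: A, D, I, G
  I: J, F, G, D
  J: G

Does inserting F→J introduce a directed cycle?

Yes

Adding F→J creates a cycle iff J can already reach F.
Path from J: J → G → F.
So J → … → F → J is a cycle.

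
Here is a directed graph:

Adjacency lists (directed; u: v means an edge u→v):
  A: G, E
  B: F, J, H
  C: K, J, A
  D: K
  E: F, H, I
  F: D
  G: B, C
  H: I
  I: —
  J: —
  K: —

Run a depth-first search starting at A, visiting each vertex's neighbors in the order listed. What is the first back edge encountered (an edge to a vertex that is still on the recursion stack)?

C→A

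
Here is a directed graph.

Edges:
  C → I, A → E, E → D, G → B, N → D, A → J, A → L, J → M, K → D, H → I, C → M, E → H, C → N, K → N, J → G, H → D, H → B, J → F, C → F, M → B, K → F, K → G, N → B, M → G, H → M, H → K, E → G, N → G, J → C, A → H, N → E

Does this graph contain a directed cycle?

DFS with white/gray/black marking, starting from C:
C gray
  N gray
    G gray
      B gray
      B black
    G black
    N→B: B black — skip
    E gray
      D gray
      D black
      H gray
        H→B: B black — skip
        I gray
        I black
        H→D: D black — skip
        M gray
          M→G: G black — skip
          M→B: B black — skip
        M black
        K gray
          K→G: G black — skip
          K→N: N is gray → back edge
Back edge found, so a cycle exists: N → E → H → K → N.

Yes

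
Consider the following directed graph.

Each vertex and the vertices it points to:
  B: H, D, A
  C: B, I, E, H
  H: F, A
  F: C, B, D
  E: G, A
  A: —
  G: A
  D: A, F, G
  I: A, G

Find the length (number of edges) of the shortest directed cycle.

2

For each vertex v, BFS finds the shortest path from v back to v.
The shortest such closed walk is F → D → F, length 2.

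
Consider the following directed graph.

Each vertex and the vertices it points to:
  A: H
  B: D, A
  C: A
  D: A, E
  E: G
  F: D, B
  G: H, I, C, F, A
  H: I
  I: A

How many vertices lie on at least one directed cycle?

8

A vertex is on a directed cycle iff it belongs to a strongly connected component of size ≥ 2 (or has a self-loop).
The vertices on cycles are {A, B, D, E, F, G, H, I} — 8 in total.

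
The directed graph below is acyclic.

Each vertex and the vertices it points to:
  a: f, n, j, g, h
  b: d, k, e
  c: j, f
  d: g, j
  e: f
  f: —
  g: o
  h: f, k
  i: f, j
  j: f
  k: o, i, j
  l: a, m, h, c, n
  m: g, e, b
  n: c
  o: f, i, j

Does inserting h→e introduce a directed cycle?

No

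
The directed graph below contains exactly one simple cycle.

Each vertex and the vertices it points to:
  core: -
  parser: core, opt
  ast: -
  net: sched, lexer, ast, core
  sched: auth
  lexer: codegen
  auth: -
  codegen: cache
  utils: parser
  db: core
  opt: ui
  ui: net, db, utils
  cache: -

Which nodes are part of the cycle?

ui, opt, utils, parser

DFS with gray/black marking from ui:
ui gray
  net gray
    sched gray
      auth gray
      auth black
    sched black
    lexer gray
      codegen gray
        cache gray
        cache black
      codegen black
    lexer black
    ast gray
    ast black
    core gray
    core black
  net black
  db gray
    db→core: core black — skip
  db black
  utils gray
    parser gray
      parser→core: core black — skip
      opt gray
        opt→ui: ui is gray → back edge
Back edge closes the cycle ui → utils → parser → opt → ui; its vertices are {ui, opt, utils, parser}.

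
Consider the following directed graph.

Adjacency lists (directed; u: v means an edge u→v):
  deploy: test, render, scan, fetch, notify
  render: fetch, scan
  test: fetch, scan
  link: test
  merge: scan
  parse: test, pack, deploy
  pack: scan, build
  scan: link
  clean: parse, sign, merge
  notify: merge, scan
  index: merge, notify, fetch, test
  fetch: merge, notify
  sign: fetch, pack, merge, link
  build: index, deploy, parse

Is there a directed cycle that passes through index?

No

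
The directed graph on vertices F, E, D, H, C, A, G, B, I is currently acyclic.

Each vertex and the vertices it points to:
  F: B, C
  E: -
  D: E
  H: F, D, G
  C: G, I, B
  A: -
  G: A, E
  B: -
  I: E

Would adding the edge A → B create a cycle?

No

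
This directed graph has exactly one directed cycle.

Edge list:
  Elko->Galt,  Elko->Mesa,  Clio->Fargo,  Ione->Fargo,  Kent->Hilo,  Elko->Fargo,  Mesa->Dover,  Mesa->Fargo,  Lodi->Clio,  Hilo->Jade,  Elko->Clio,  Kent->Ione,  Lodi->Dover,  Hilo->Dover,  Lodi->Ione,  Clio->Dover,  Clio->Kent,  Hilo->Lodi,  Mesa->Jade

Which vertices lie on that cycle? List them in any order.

Clio, Hilo, Kent, Lodi

DFS with gray/black marking from Clio:
Clio gray
  Dover gray
  Dover black
  Fargo gray
  Fargo black
  Kent gray
    Hilo gray
      Jade gray
      Jade black
      Lodi gray
        Ione gray
          Ione→Fargo: Fargo black — skip
        Ione black
        Lodi→Dover: Dover black — skip
        Lodi→Clio: Clio is gray → back edge
Back edge closes the cycle Clio → Kent → Hilo → Lodi → Clio; its vertices are {Clio, Hilo, Kent, Lodi}.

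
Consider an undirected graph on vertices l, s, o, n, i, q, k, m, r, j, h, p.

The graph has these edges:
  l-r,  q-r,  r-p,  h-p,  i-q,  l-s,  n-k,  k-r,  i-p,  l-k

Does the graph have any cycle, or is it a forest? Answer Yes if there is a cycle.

Yes

DFS, tracking each vertex's parent; an edge to a visited non-parent vertex closes a cycle.
Start from j:
visit j (parent –)
visit l (parent –)
  visit k (parent l)
    visit n (parent k)
      n–k: parent, skip
    visit r (parent k)
      visit p (parent r)
        visit h (parent p)
          h–p: parent, skip
        p–r: parent, skip
        visit i (parent p)
          visit q (parent i)
            q–r: r visited and ≠ parent → cycle
Cycle: r – p – i – q – r.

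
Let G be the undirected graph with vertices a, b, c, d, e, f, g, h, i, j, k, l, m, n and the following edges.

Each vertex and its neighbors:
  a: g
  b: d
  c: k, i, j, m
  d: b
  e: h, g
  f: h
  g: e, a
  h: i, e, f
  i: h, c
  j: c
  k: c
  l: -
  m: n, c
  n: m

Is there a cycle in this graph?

No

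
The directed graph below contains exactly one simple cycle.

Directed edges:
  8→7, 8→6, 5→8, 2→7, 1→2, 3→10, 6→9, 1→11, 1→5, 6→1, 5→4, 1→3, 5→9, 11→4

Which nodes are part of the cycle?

DFS with gray/black marking from 6:
6 gray
  1 gray
    3 gray
      10 gray
      10 black
    3 black
    5 gray
      9 gray
      9 black
      8 gray
        8→6: 6 is gray → back edge
Back edge closes the cycle 6 → 1 → 5 → 8 → 6; its vertices are {1, 5, 6, 8}.

1, 5, 6, 8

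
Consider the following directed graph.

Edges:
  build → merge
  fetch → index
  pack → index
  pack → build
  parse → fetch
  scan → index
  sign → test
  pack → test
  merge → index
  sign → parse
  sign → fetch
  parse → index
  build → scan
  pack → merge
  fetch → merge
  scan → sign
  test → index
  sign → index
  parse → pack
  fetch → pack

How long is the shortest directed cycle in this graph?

5

For each vertex v, BFS finds the shortest path from v back to v.
The shortest such closed walk is sign → parse → pack → build → scan → sign, length 5.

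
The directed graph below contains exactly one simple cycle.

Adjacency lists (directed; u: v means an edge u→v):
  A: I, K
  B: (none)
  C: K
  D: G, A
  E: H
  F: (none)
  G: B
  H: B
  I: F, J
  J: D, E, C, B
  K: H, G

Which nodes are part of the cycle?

A, D, I, J

DFS with gray/black marking from I:
I gray
  F gray
  F black
  J gray
    D gray
      G gray
        B gray
        B black
      G black
      A gray
        A→I: I is gray → back edge
Back edge closes the cycle I → J → D → A → I; its vertices are {A, D, I, J}.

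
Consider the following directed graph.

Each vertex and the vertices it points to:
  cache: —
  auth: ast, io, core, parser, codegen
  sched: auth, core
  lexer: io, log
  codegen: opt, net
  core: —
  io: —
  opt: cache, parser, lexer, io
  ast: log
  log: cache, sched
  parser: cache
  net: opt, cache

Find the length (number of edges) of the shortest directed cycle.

4

For each vertex v, BFS finds the shortest path from v back to v.
The shortest such closed walk is auth → ast → log → sched → auth, length 4.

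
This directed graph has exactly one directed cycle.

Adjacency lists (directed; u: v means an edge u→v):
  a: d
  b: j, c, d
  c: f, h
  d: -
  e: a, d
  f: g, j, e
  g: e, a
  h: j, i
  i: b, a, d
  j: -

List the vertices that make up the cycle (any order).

b, c, h, i

DFS with gray/black marking from b:
b gray
  j gray
  j black
  c gray
    f gray
      g gray
        e gray
          a gray
            d gray
            d black
          a black
          e→d: d black — skip
        e black
        g→a: a black — skip
      g black
      f→j: j black — skip
      f→e: e black — skip
    f black
    h gray
      h→j: j black — skip
      i gray
        i→b: b is gray → back edge
Back edge closes the cycle b → c → h → i → b; its vertices are {b, c, h, i}.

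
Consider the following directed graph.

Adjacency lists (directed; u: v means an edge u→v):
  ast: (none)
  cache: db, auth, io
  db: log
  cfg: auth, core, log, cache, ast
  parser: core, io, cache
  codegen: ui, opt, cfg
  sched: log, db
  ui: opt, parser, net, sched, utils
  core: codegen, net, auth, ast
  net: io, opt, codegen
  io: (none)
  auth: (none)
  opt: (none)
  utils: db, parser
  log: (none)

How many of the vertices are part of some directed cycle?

7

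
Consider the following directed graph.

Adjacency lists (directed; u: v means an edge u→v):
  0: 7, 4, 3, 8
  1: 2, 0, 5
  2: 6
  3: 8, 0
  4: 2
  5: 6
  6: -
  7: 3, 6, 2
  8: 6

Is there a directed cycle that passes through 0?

Yes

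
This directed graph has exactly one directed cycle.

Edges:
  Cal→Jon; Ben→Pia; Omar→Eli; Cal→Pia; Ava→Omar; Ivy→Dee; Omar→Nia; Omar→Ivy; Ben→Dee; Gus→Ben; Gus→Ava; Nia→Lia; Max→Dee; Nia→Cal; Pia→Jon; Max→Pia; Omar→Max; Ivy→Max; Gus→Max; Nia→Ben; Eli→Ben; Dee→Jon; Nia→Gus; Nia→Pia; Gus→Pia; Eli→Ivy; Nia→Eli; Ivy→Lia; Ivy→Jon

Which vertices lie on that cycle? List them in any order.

DFS with gray/black marking from Omar:
Omar gray
  Eli gray
    Ivy gray
      Dee gray
        Jon gray
        Jon black
      Dee black
      Max gray
        Pia gray
          Pia→Jon: Jon black — skip
        Pia black
        Max→Dee: Dee black — skip
      Max black
      Lia gray
      Lia black
      Ivy→Jon: Jon black — skip
    Ivy black
    Ben gray
      Ben→Dee: Dee black — skip
      Ben→Pia: Pia black — skip
    Ben black
  Eli black
  Omar→Ivy: Ivy black — skip
  Omar→Max: Max black — skip
  Nia gray
    Gus gray
      Ava gray
        Ava→Omar: Omar is gray → back edge
Back edge closes the cycle Omar → Nia → Gus → Ava → Omar; its vertices are {Ava, Gus, Nia, Omar}.

Ava, Gus, Nia, Omar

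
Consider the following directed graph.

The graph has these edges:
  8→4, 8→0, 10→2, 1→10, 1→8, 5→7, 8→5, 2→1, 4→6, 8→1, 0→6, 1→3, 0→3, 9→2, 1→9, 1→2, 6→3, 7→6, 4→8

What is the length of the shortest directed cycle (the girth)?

2

For each vertex v, BFS finds the shortest path from v back to v.
The shortest such closed walk is 8 → 1 → 8, length 2.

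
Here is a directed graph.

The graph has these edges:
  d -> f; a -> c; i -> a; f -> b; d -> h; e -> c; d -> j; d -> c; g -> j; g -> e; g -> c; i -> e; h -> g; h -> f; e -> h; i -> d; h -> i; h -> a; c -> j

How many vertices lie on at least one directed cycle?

A vertex is on a directed cycle iff it belongs to a strongly connected component of size ≥ 2 (or has a self-loop).
The vertices on cycles are {d, e, g, h, i} — 5 in total.

5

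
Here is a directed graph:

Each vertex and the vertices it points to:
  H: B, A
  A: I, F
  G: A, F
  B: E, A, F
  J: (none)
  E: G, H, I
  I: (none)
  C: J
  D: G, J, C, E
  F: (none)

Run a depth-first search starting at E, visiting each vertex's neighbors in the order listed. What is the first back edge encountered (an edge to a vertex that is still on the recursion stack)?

DFS from E (visiting each vertex's neighbors in the order listed); mark gray on enter, black on exit:
E gray
  G gray
    A gray
      I gray
      I black
      F gray
      F black
    A black
    G→F: F black — skip
  G black
  H gray
    B gray
      B→E: E is gray → back edge
First back edge: B → E.

B→E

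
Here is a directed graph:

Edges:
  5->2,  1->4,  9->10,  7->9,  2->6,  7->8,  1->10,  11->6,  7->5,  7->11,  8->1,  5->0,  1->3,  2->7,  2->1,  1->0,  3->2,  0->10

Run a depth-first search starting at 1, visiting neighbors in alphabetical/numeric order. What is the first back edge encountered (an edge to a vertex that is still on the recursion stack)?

2→1

DFS from 1 (visiting neighbors in alphabetical/numeric order); mark gray on enter, black on exit:
1 gray
  0 gray
    10 gray
    10 black
  0 black
  3 gray
    2 gray
      2→1: 1 is gray → back edge
First back edge: 2 → 1.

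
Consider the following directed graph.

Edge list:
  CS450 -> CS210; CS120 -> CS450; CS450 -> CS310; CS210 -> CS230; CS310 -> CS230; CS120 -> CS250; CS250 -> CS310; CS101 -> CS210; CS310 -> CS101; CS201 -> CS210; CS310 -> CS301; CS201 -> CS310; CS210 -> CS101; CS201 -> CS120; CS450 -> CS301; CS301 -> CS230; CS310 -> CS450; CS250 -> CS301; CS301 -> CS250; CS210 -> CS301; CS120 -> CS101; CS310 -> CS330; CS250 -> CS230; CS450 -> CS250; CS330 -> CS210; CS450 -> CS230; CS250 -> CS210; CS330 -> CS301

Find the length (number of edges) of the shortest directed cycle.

2

For each vertex v, BFS finds the shortest path from v back to v.
The shortest such closed walk is CS450 → CS310 → CS450, length 2.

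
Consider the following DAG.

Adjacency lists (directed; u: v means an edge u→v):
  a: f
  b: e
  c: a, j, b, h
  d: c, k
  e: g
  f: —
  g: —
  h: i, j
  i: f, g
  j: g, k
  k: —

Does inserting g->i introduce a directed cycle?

Yes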